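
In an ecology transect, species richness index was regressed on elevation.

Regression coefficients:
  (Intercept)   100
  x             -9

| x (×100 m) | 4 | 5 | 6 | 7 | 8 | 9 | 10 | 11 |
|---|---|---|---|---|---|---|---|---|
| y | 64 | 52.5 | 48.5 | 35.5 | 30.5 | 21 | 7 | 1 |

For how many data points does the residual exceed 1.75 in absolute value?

5

x=4: ŷ = 100 − 9·4 = 64; r = 64 − 64 = 0
x=5: ŷ = 100 − 9·5 = 55; r = 52.5 − 55 = -2.5
x=6: ŷ = 100 − 9·6 = 46; r = 48.5 − 46 = 2.5
x=7: ŷ = 100 − 9·7 = 37; r = 35.5 − 37 = -1.5
x=8: ŷ = 100 − 9·8 = 28; r = 30.5 − 28 = 2.5
x=9: ŷ = 100 − 9·9 = 19; r = 21 − 19 = 2
x=10: ŷ = 100 − 9·10 = 10; r = 7 − 10 = -3
x=11: ŷ = 100 − 9·11 = 1; r = 1 − 1 = 0
|r| > 1.75: x=5 (|r|=2.5), x=6 (|r|=2.5), x=8 (|r|=2.5), x=9 (|r|=2), x=10 (|r|=3) → 5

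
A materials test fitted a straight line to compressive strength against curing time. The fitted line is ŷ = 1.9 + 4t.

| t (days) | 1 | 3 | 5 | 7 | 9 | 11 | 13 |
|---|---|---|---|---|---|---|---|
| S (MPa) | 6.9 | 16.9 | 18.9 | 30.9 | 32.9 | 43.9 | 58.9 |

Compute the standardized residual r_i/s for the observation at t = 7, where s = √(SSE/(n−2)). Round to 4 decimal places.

0.2599

t=1: ŷ = 1.9 + 4·1 = 5.9; r = 6.9 − 5.9 = 1
t=3: ŷ = 1.9 + 4·3 = 13.9; r = 16.9 − 13.9 = 3
t=5: ŷ = 1.9 + 4·5 = 21.9; r = 18.9 − 21.9 = -3
t=7: ŷ = 1.9 + 4·7 = 29.9; r = 30.9 − 29.9 = 1
t=9: ŷ = 1.9 + 4·9 = 37.9; r = 32.9 − 37.9 = -5
t=11: ŷ = 1.9 + 4·11 = 45.9; r = 43.9 − 45.9 = -2
t=13: ŷ = 1.9 + 4·13 = 53.9; r = 58.9 − 53.9 = 5
SSE = 1 + 9 + 9 + 1 + 25 + 4 + 25 = 74
s = √(74/5) = 3.84708
r/s = 1 / 3.84708 = 0.2599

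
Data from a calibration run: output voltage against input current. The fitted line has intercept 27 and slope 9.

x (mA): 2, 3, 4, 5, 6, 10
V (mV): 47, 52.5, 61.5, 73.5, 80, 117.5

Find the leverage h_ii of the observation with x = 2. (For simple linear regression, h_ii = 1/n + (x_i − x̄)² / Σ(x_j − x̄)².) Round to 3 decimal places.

h = 0.392

x̄ = (2 + 3 + 4 + 5 + 6 + 10)/6 = 5
Σ(x − x̄)² = 9 + 4 + 1 + 0 + 1 + 25 = 40
h = 1/6 + (-3)²/40 = 0.166667 + 0.225 = 0.392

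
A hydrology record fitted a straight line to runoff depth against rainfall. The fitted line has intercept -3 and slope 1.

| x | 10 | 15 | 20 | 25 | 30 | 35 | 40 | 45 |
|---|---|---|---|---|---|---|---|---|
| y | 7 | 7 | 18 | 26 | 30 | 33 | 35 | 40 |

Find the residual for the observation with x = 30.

r = 3

ŷ = -3 + 30 = 27
r = 30 − 27 = 3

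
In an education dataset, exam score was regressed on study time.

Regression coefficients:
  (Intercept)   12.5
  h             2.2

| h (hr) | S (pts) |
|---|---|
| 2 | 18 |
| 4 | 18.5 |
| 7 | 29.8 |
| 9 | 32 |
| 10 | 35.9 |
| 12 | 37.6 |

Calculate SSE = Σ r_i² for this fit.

SSE = 16.4

h=2: ŷ = 12.5 + 2.2·2 = 16.9; r = 18 − 16.9 = 1.1
h=4: ŷ = 12.5 + 2.2·4 = 21.3; r = 18.5 − 21.3 = -2.8
h=7: ŷ = 12.5 + 2.2·7 = 27.9; r = 29.8 − 27.9 = 1.9
h=9: ŷ = 12.5 + 2.2·9 = 32.3; r = 32 − 32.3 = -0.3
h=10: ŷ = 12.5 + 2.2·10 = 34.5; r = 35.9 − 34.5 = 1.4
h=12: ŷ = 12.5 + 2.2·12 = 38.9; r = 37.6 − 38.9 = -1.3
SSE = 1.21 + 7.84 + 3.61 + 0.09 + 1.96 + 1.69 = 16.4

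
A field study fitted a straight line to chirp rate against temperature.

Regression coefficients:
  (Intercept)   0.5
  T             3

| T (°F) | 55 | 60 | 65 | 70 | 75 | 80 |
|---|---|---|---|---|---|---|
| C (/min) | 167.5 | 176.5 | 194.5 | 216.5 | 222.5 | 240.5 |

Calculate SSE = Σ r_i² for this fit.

T=55: ŷ = 0.5 + 3·55 = 165.5; r = 167.5 − 165.5 = 2
T=60: ŷ = 0.5 + 3·60 = 180.5; r = 176.5 − 180.5 = -4
T=65: ŷ = 0.5 + 3·65 = 195.5; r = 194.5 − 195.5 = -1
T=70: ŷ = 0.5 + 3·70 = 210.5; r = 216.5 − 210.5 = 6
T=75: ŷ = 0.5 + 3·75 = 225.5; r = 222.5 − 225.5 = -3
T=80: ŷ = 0.5 + 3·80 = 240.5; r = 240.5 − 240.5 = 0
SSE = 4 + 16 + 1 + 36 + 9 + 0 = 66

SSE = 66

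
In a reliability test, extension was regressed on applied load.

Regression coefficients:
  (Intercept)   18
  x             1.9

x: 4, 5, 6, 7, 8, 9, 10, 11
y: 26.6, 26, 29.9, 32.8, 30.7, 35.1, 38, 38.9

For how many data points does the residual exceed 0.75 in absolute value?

x=4: ŷ = 18 + 1.9·4 = 25.6; e = 26.6 − 25.6 = 1
x=5: ŷ = 18 + 1.9·5 = 27.5; e = 26 − 27.5 = -1.5
x=6: ŷ = 18 + 1.9·6 = 29.4; e = 29.9 − 29.4 = 0.5
x=7: ŷ = 18 + 1.9·7 = 31.3; e = 32.8 − 31.3 = 1.5
x=8: ŷ = 18 + 1.9·8 = 33.2; e = 30.7 − 33.2 = -2.5
x=9: ŷ = 18 + 1.9·9 = 35.1; e = 35.1 − 35.1 = 0
x=10: ŷ = 18 + 1.9·10 = 37; e = 38 − 37 = 1
x=11: ŷ = 18 + 1.9·11 = 38.9; e = 38.9 − 38.9 = 0
|e| > 0.75: x=4 (|e|=1), x=5 (|e|=1.5), x=7 (|e|=1.5), x=8 (|e|=2.5), x=10 (|e|=1) → 5

5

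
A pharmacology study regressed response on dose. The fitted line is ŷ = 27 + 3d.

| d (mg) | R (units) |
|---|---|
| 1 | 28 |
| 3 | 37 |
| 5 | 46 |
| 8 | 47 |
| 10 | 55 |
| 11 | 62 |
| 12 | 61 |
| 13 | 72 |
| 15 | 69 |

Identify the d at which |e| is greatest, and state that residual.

d = 13, e = 6

d=1: ŷ = 27 + 3·1 = 30; e = 28 − 30 = -2
d=3: ŷ = 27 + 3·3 = 36; e = 37 − 36 = 1
d=5: ŷ = 27 + 3·5 = 42; e = 46 − 42 = 4
d=8: ŷ = 27 + 3·8 = 51; e = 47 − 51 = -4
d=10: ŷ = 27 + 3·10 = 57; e = 55 − 57 = -2
d=11: ŷ = 27 + 3·11 = 60; e = 62 − 60 = 2
d=12: ŷ = 27 + 3·12 = 63; e = 61 − 63 = -2
d=13: ŷ = 27 + 3·13 = 66; e = 72 − 66 = 6
d=15: ŷ = 27 + 3·15 = 72; e = 69 − 72 = -3
Largest |e| is 6 at d = 13, residual 6.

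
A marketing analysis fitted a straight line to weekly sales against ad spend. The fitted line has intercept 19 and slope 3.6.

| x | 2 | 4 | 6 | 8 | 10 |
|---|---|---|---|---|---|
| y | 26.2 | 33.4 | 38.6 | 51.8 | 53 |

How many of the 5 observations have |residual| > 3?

x=2: ŷ = 19 + 3.6·2 = 26.2; e = 26.2 − 26.2 = 0
x=4: ŷ = 19 + 3.6·4 = 33.4; e = 33.4 − 33.4 = 0
x=6: ŷ = 19 + 3.6·6 = 40.6; e = 38.6 − 40.6 = -2
x=8: ŷ = 19 + 3.6·8 = 47.8; e = 51.8 − 47.8 = 4
x=10: ŷ = 19 + 3.6·10 = 55; e = 53 − 55 = -2
|e| > 3: x=8 (|e|=4) → 1

1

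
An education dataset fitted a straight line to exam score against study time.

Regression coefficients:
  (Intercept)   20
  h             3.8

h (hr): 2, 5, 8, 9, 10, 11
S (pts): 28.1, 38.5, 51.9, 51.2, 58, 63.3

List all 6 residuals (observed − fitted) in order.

h=2: Ŝ = 20 + 3.8·2 = 27.6; e = 28.1 − 27.6 = 0.5
h=5: Ŝ = 20 + 3.8·5 = 39; e = 38.5 − 39 = -0.5
h=8: Ŝ = 20 + 3.8·8 = 50.4; e = 51.9 − 50.4 = 1.5
h=9: Ŝ = 20 + 3.8·9 = 54.2; e = 51.2 − 54.2 = -3
h=10: Ŝ = 20 + 3.8·10 = 58; e = 58 − 58 = 0
h=11: Ŝ = 20 + 3.8·11 = 61.8; e = 63.3 − 61.8 = 1.5

0.5, -0.5, 1.5, -3, 0, 1.5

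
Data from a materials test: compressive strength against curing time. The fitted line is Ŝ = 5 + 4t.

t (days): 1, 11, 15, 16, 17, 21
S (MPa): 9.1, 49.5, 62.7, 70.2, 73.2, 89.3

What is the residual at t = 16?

Ŝ = 5 + 4·16 = 69
r = 70.2 − 69 = 1.2

r = 1.2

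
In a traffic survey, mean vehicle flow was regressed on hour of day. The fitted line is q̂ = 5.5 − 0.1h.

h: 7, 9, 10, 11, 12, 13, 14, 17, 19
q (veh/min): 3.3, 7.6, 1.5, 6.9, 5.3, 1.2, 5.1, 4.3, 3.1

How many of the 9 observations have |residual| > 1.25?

5

h=7: q̂ = 5.5 − 0.1·7 = 4.8; e = 3.3 − 4.8 = -1.5
h=9: q̂ = 5.5 − 0.1·9 = 4.6; e = 7.6 − 4.6 = 3
h=10: q̂ = 5.5 − 0.1·10 = 4.5; e = 1.5 − 4.5 = -3
h=11: q̂ = 5.5 − 0.1·11 = 4.4; e = 6.9 − 4.4 = 2.5
h=12: q̂ = 5.5 − 0.1·12 = 4.3; e = 5.3 − 4.3 = 1
h=13: q̂ = 5.5 − 0.1·13 = 4.2; e = 1.2 − 4.2 = -3
h=14: q̂ = 5.5 − 0.1·14 = 4.1; e = 5.1 − 4.1 = 1
h=17: q̂ = 5.5 − 0.1·17 = 3.8; e = 4.3 − 3.8 = 0.5
h=19: q̂ = 5.5 − 0.1·19 = 3.6; e = 3.1 − 3.6 = -0.5
|e| > 1.25: h=7 (|e|=1.5), h=9 (|e|=3), h=10 (|e|=3), h=11 (|e|=2.5), h=13 (|e|=3) → 5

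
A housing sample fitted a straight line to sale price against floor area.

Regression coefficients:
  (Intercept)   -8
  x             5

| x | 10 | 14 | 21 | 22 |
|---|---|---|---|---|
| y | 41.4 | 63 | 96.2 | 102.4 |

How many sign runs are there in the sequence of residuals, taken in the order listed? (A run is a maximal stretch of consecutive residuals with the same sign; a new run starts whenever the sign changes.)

4 runs

x=10: ŷ = -8 + 5·10 = 42; e = 41.4 − 42 = -0.6
x=14: ŷ = -8 + 5·14 = 62; e = 63 − 62 = 1
x=21: ŷ = -8 + 5·21 = 97; e = 96.2 − 97 = -0.8
x=22: ŷ = -8 + 5·22 = 102; e = 102.4 − 102 = 0.4
Signs: − + − +
Runs: −×1, +×1, −×1, +×1 → 4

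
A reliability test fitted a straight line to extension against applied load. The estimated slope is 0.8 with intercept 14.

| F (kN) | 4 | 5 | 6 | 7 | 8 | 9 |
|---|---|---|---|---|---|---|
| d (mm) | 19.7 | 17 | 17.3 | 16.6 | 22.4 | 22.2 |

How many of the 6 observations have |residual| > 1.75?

F=4: d̂ = 14 + 0.8·4 = 17.2; r = 19.7 − 17.2 = 2.5
F=5: d̂ = 14 + 0.8·5 = 18; r = 17 − 18 = -1
F=6: d̂ = 14 + 0.8·6 = 18.8; r = 17.3 − 18.8 = -1.5
F=7: d̂ = 14 + 0.8·7 = 19.6; r = 16.6 − 19.6 = -3
F=8: d̂ = 14 + 0.8·8 = 20.4; r = 22.4 − 20.4 = 2
F=9: d̂ = 14 + 0.8·9 = 21.2; r = 22.2 − 21.2 = 1
|r| > 1.75: F=4 (|r|=2.5), F=7 (|r|=3), F=8 (|r|=2) → 3

3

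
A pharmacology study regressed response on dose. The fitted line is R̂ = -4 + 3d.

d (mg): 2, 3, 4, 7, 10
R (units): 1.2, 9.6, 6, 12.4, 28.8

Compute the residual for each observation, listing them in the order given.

d=2: R̂ = -4 + 3·2 = 2; e = 1.2 − 2 = -0.8
d=3: R̂ = -4 + 3·3 = 5; e = 9.6 − 5 = 4.6
d=4: R̂ = -4 + 3·4 = 8; e = 6 − 8 = -2
d=7: R̂ = -4 + 3·7 = 17; e = 12.4 − 17 = -4.6
d=10: R̂ = -4 + 3·10 = 26; e = 28.8 − 26 = 2.8

-0.8, 4.6, -2, -4.6, 2.8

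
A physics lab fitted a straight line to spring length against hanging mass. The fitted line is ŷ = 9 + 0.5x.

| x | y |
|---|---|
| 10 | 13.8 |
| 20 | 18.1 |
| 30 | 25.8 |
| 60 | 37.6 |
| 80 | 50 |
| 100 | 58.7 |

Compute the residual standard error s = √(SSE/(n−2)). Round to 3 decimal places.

x=10: ŷ = 9 + 0.5·10 = 14; r = 13.8 − 14 = -0.2
x=20: ŷ = 9 + 0.5·20 = 19; r = 18.1 − 19 = -0.9
x=30: ŷ = 9 + 0.5·30 = 24; r = 25.8 − 24 = 1.8
x=60: ŷ = 9 + 0.5·60 = 39; r = 37.6 − 39 = -1.4
x=80: ŷ = 9 + 0.5·80 = 49; r = 50 − 49 = 1
x=100: ŷ = 9 + 0.5·100 = 59; r = 58.7 − 59 = -0.3
SSE = 0.04 + 0.81 + 3.24 + 1.96 + 1 + 0.09 = 7.14
s = √(7.14/4) = √1.785 ≈ 1.336

s = 1.336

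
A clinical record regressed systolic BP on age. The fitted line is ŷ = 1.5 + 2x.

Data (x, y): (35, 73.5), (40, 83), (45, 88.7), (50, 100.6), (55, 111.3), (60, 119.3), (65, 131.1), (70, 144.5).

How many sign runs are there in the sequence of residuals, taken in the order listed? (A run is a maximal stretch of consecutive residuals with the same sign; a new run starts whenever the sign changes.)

3 runs

x=35: ŷ = 1.5 + 2·35 = 71.5; e = 73.5 − 71.5 = 2
x=40: ŷ = 1.5 + 2·40 = 81.5; e = 83 − 81.5 = 1.5
x=45: ŷ = 1.5 + 2·45 = 91.5; e = 88.7 − 91.5 = -2.8
x=50: ŷ = 1.5 + 2·50 = 101.5; e = 100.6 − 101.5 = -0.9
x=55: ŷ = 1.5 + 2·55 = 111.5; e = 111.3 − 111.5 = -0.2
x=60: ŷ = 1.5 + 2·60 = 121.5; e = 119.3 − 121.5 = -2.2
x=65: ŷ = 1.5 + 2·65 = 131.5; e = 131.1 − 131.5 = -0.4
x=70: ŷ = 1.5 + 2·70 = 141.5; e = 144.5 − 141.5 = 3
Signs: + + − − − − − +
Runs: +×2, −×5, +×1 → 3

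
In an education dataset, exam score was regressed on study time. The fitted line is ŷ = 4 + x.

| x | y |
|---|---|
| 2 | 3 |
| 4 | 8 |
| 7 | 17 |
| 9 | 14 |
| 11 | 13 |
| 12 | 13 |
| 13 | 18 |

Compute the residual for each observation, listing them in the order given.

-3, 0, 6, 1, -2, -3, 1

x=2: ŷ = 4 + 2 = 6; e = 3 − 6 = -3
x=4: ŷ = 4 + 4 = 8; e = 8 − 8 = 0
x=7: ŷ = 4 + 7 = 11; e = 17 − 11 = 6
x=9: ŷ = 4 + 9 = 13; e = 14 − 13 = 1
x=11: ŷ = 4 + 11 = 15; e = 13 − 15 = -2
x=12: ŷ = 4 + 12 = 16; e = 13 − 16 = -3
x=13: ŷ = 4 + 13 = 17; e = 18 − 17 = 1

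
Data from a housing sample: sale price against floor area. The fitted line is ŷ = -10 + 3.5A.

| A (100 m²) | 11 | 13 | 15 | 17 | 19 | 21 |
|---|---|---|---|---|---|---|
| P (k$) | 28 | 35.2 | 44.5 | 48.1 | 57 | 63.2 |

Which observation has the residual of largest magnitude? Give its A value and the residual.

A=11: ŷ = -10 + 3.5·11 = 28.5; e = 28 − 28.5 = -0.5
A=13: ŷ = -10 + 3.5·13 = 35.5; e = 35.2 − 35.5 = -0.3
A=15: ŷ = -10 + 3.5·15 = 42.5; e = 44.5 − 42.5 = 2
A=17: ŷ = -10 + 3.5·17 = 49.5; e = 48.1 − 49.5 = -1.4
A=19: ŷ = -10 + 3.5·19 = 56.5; e = 57 − 56.5 = 0.5
A=21: ŷ = -10 + 3.5·21 = 63.5; e = 63.2 − 63.5 = -0.3
Largest |e| is 2 at A = 15, residual 2.

A = 15, e = 2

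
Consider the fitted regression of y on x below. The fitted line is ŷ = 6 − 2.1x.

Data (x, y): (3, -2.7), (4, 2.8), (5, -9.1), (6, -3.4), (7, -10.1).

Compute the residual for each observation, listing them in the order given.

x=3: ŷ = 6 − 2.1·3 = -0.3; r = -2.7 − (-0.3) = -2.4
x=4: ŷ = 6 − 2.1·4 = -2.4; r = 2.8 − (-2.4) = 5.2
x=5: ŷ = 6 − 2.1·5 = -4.5; r = -9.1 − (-4.5) = -4.6
x=6: ŷ = 6 − 2.1·6 = -6.6; r = -3.4 − (-6.6) = 3.2
x=7: ŷ = 6 − 2.1·7 = -8.7; r = -10.1 − (-8.7) = -1.4

-2.4, 5.2, -4.6, 3.2, -1.4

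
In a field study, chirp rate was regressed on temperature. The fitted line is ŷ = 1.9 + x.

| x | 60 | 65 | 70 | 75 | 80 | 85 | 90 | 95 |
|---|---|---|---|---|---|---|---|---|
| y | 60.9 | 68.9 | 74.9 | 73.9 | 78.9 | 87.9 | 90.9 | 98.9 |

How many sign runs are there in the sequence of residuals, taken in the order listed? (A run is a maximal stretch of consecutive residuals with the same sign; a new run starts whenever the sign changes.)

6 runs

x=60: ŷ = 1.9 + 60 = 61.9; e = 60.9 − 61.9 = -1
x=65: ŷ = 1.9 + 65 = 66.9; e = 68.9 − 66.9 = 2
x=70: ŷ = 1.9 + 70 = 71.9; e = 74.9 − 71.9 = 3
x=75: ŷ = 1.9 + 75 = 76.9; e = 73.9 − 76.9 = -3
x=80: ŷ = 1.9 + 80 = 81.9; e = 78.9 − 81.9 = -3
x=85: ŷ = 1.9 + 85 = 86.9; e = 87.9 − 86.9 = 1
x=90: ŷ = 1.9 + 90 = 91.9; e = 90.9 − 91.9 = -1
x=95: ŷ = 1.9 + 95 = 96.9; e = 98.9 − 96.9 = 2
Signs: − + + − − + − +
Runs: −×1, +×2, −×2, +×1, −×1, +×1 → 6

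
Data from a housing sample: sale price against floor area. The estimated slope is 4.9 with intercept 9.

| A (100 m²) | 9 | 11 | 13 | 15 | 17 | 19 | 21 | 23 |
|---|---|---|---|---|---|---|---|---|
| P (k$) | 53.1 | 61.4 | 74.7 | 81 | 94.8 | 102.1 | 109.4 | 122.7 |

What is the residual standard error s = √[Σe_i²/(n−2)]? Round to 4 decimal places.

s = 1.9149

A=9: P̂ = 9 + 4.9·9 = 53.1; e = 53.1 − 53.1 = 0
A=11: P̂ = 9 + 4.9·11 = 62.9; e = 61.4 − 62.9 = -1.5
A=13: P̂ = 9 + 4.9·13 = 72.7; e = 74.7 − 72.7 = 2
A=15: P̂ = 9 + 4.9·15 = 82.5; e = 81 − 82.5 = -1.5
A=17: P̂ = 9 + 4.9·17 = 92.3; e = 94.8 − 92.3 = 2.5
A=19: P̂ = 9 + 4.9·19 = 102.1; e = 102.1 − 102.1 = 0
A=21: P̂ = 9 + 4.9·21 = 111.9; e = 109.4 − 111.9 = -2.5
A=23: P̂ = 9 + 4.9·23 = 121.7; e = 122.7 − 121.7 = 1
SSE = 0 + 2.25 + 4 + 2.25 + 6.25 + 0 + 6.25 + 1 = 22
s = √(22/6) = √3.66667 ≈ 1.9149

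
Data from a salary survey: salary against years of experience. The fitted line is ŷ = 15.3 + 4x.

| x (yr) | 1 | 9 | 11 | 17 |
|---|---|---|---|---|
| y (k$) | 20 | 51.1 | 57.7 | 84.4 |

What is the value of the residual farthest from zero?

e = -1.6

x=1: ŷ = 15.3 + 4·1 = 19.3; e = 20 − 19.3 = 0.7
x=9: ŷ = 15.3 + 4·9 = 51.3; e = 51.1 − 51.3 = -0.2
x=11: ŷ = 15.3 + 4·11 = 59.3; e = 57.7 − 59.3 = -1.6
x=17: ŷ = 15.3 + 4·17 = 83.3; e = 84.4 − 83.3 = 1.1
Largest |e| is 1.6 at x = 11, residual -1.6.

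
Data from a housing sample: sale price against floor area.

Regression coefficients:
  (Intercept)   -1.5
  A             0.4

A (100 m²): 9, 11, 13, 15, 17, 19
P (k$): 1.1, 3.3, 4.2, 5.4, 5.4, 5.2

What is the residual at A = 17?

r = 0.1

ŷ = -1.5 + 0.4·17 = 5.3
r = 5.4 − 5.3 = 0.1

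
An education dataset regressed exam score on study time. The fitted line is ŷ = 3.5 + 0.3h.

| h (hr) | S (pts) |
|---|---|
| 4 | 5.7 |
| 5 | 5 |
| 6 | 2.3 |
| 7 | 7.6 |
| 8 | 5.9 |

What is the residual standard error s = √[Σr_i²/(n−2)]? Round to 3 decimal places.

s = 2.160

h=4: ŷ = 3.5 + 0.3·4 = 4.7; r = 5.7 − 4.7 = 1
h=5: ŷ = 3.5 + 0.3·5 = 5; r = 5 − 5 = 0
h=6: ŷ = 3.5 + 0.3·6 = 5.3; r = 2.3 − 5.3 = -3
h=7: ŷ = 3.5 + 0.3·7 = 5.6; r = 7.6 − 5.6 = 2
h=8: ŷ = 3.5 + 0.3·8 = 5.9; r = 5.9 − 5.9 = 0
SSE = 1 + 0 + 9 + 4 + 0 = 14
s = √(14/3) = √4.66667 ≈ 2.160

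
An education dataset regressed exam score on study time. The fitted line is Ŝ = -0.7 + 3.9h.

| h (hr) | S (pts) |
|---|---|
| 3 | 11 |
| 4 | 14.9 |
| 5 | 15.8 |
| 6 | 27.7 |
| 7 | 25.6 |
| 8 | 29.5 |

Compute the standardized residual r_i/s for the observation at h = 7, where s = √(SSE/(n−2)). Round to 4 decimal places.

-0.3333

h=3: Ŝ = -0.7 + 3.9·3 = 11; r = 11 − 11 = 0
h=4: Ŝ = -0.7 + 3.9·4 = 14.9; r = 14.9 − 14.9 = 0
h=5: Ŝ = -0.7 + 3.9·5 = 18.8; r = 15.8 − 18.8 = -3
h=6: Ŝ = -0.7 + 3.9·6 = 22.7; r = 27.7 − 22.7 = 5
h=7: Ŝ = -0.7 + 3.9·7 = 26.6; r = 25.6 − 26.6 = -1
h=8: Ŝ = -0.7 + 3.9·8 = 30.5; r = 29.5 − 30.5 = -1
SSE = 0 + 0 + 9 + 25 + 1 + 1 = 36
s = √(36/4) = 3
r/s = -1 / 3 = -0.3333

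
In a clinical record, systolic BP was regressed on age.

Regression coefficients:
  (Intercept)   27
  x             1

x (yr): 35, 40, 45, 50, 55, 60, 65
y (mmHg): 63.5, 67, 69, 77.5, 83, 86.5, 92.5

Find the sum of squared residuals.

x=35: ŷ = 27 + 35 = 62; e = 63.5 − 62 = 1.5
x=40: ŷ = 27 + 40 = 67; e = 67 − 67 = 0
x=45: ŷ = 27 + 45 = 72; e = 69 − 72 = -3
x=50: ŷ = 27 + 50 = 77; e = 77.5 − 77 = 0.5
x=55: ŷ = 27 + 55 = 82; e = 83 − 82 = 1
x=60: ŷ = 27 + 60 = 87; e = 86.5 − 87 = -0.5
x=65: ŷ = 27 + 65 = 92; e = 92.5 − 92 = 0.5
SSE = 2.25 + 0 + 9 + 0.25 + 1 + 0.25 + 0.25 = 13

SSE = 13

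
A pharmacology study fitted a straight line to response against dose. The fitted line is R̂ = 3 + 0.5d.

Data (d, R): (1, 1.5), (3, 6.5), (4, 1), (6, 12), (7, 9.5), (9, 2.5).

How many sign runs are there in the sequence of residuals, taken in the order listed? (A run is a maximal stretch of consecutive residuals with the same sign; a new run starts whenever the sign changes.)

5 runs

d=1: R̂ = 3 + 0.5·1 = 3.5; e = 1.5 − 3.5 = -2
d=3: R̂ = 3 + 0.5·3 = 4.5; e = 6.5 − 4.5 = 2
d=4: R̂ = 3 + 0.5·4 = 5; e = 1 − 5 = -4
d=6: R̂ = 3 + 0.5·6 = 6; e = 12 − 6 = 6
d=7: R̂ = 3 + 0.5·7 = 6.5; e = 9.5 − 6.5 = 3
d=9: R̂ = 3 + 0.5·9 = 7.5; e = 2.5 − 7.5 = -5
Signs: − + − + + −
Runs: −×1, +×1, −×1, +×2, −×1 → 5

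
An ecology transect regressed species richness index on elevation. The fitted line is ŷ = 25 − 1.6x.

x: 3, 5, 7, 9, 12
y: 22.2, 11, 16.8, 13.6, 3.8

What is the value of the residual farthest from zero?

x=3: ŷ = 25 − 1.6·3 = 20.2; r = 22.2 − 20.2 = 2
x=5: ŷ = 25 − 1.6·5 = 17; r = 11 − 17 = -6
x=7: ŷ = 25 − 1.6·7 = 13.8; r = 16.8 − 13.8 = 3
x=9: ŷ = 25 − 1.6·9 = 10.6; r = 13.6 − 10.6 = 3
x=12: ŷ = 25 − 1.6·12 = 5.8; r = 3.8 − 5.8 = -2
Largest |r| is 6 at x = 5, residual -6.

r = -6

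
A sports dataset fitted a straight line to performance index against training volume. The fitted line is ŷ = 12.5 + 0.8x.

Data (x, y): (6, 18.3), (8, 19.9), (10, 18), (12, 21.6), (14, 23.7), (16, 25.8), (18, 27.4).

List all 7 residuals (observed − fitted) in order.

x=6: ŷ = 12.5 + 0.8·6 = 17.3; r = 18.3 − 17.3 = 1
x=8: ŷ = 12.5 + 0.8·8 = 18.9; r = 19.9 − 18.9 = 1
x=10: ŷ = 12.5 + 0.8·10 = 20.5; r = 18 − 20.5 = -2.5
x=12: ŷ = 12.5 + 0.8·12 = 22.1; r = 21.6 − 22.1 = -0.5
x=14: ŷ = 12.5 + 0.8·14 = 23.7; r = 23.7 − 23.7 = 0
x=16: ŷ = 12.5 + 0.8·16 = 25.3; r = 25.8 − 25.3 = 0.5
x=18: ŷ = 12.5 + 0.8·18 = 26.9; r = 27.4 − 26.9 = 0.5

1, 1, -2.5, -0.5, 0, 0.5, 0.5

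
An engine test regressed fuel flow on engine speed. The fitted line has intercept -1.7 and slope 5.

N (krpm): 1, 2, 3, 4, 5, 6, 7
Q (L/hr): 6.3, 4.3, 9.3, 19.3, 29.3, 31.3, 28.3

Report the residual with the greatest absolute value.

r = 6

N=1: Q̂ = -1.7 + 5·1 = 3.3; r = 6.3 − 3.3 = 3
N=2: Q̂ = -1.7 + 5·2 = 8.3; r = 4.3 − 8.3 = -4
N=3: Q̂ = -1.7 + 5·3 = 13.3; r = 9.3 − 13.3 = -4
N=4: Q̂ = -1.7 + 5·4 = 18.3; r = 19.3 − 18.3 = 1
N=5: Q̂ = -1.7 + 5·5 = 23.3; r = 29.3 − 23.3 = 6
N=6: Q̂ = -1.7 + 5·6 = 28.3; r = 31.3 − 28.3 = 3
N=7: Q̂ = -1.7 + 5·7 = 33.3; r = 28.3 − 33.3 = -5
Largest |r| is 6 at N = 5, residual 6.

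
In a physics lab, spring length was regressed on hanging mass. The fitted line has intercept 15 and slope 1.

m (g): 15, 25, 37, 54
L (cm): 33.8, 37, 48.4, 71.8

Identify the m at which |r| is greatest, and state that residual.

m=15: ŷ = 15 + 15 = 30; r = 33.8 − 30 = 3.8
m=25: ŷ = 15 + 25 = 40; r = 37 − 40 = -3
m=37: ŷ = 15 + 37 = 52; r = 48.4 − 52 = -3.6
m=54: ŷ = 15 + 54 = 69; r = 71.8 − 69 = 2.8
Largest |r| is 3.8 at m = 15, residual 3.8.

m = 15, r = 3.8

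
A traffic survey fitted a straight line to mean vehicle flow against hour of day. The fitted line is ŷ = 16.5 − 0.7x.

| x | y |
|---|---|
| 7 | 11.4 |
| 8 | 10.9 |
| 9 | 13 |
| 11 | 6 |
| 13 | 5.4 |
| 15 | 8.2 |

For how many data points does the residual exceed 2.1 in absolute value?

x=7: ŷ = 16.5 − 0.7·7 = 11.6; r = 11.4 − 11.6 = -0.2
x=8: ŷ = 16.5 − 0.7·8 = 10.9; r = 10.9 − 10.9 = 0
x=9: ŷ = 16.5 − 0.7·9 = 10.2; r = 13 − 10.2 = 2.8
x=11: ŷ = 16.5 − 0.7·11 = 8.8; r = 6 − 8.8 = -2.8
x=13: ŷ = 16.5 − 0.7·13 = 7.4; r = 5.4 − 7.4 = -2
x=15: ŷ = 16.5 − 0.7·15 = 6; r = 8.2 − 6 = 2.2
|r| > 2.1: x=9 (|r|=2.8), x=11 (|r|=2.8), x=15 (|r|=2.2) → 3

3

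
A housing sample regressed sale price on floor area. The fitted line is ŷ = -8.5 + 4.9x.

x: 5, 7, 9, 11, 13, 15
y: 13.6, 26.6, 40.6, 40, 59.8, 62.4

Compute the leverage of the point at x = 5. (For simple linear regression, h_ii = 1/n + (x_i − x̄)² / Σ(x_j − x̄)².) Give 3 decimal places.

x̄ = (5 + 7 + 9 + 11 + 13 + 15)/6 = 10
Σ(x − x̄)² = 25 + 9 + 1 + 1 + 9 + 25 = 70
h = 1/6 + (-5)²/70 = 0.166667 + 0.357143 = 0.524

h = 0.524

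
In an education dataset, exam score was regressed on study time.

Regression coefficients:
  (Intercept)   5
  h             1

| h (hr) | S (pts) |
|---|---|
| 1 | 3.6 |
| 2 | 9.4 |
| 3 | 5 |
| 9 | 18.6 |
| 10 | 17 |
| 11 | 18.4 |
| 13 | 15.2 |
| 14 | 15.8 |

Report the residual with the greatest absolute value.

h=1: Ŝ = 5 + 1 = 6; r = 3.6 − 6 = -2.4
h=2: Ŝ = 5 + 2 = 7; r = 9.4 − 7 = 2.4
h=3: Ŝ = 5 + 3 = 8; r = 5 − 8 = -3
h=9: Ŝ = 5 + 9 = 14; r = 18.6 − 14 = 4.6
h=10: Ŝ = 5 + 10 = 15; r = 17 − 15 = 2
h=11: Ŝ = 5 + 11 = 16; r = 18.4 − 16 = 2.4
h=13: Ŝ = 5 + 13 = 18; r = 15.2 − 18 = -2.8
h=14: Ŝ = 5 + 14 = 19; r = 15.8 − 19 = -3.2
Largest |r| is 4.6 at h = 9, residual 4.6.

r = 4.6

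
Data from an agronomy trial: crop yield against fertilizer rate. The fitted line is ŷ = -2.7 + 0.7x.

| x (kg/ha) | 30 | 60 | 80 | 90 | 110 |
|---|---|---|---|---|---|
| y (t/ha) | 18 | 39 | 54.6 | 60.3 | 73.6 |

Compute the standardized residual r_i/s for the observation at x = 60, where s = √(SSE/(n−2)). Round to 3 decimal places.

x=30: ŷ = -2.7 + 0.7·30 = 18.3; r = 18 − 18.3 = -0.3
x=60: ŷ = -2.7 + 0.7·60 = 39.3; r = 39 − 39.3 = -0.3
x=80: ŷ = -2.7 + 0.7·80 = 53.3; r = 54.6 − 53.3 = 1.3
x=90: ŷ = -2.7 + 0.7·90 = 60.3; r = 60.3 − 60.3 = 0
x=110: ŷ = -2.7 + 0.7·110 = 74.3; r = 73.6 − 74.3 = -0.7
SSE = 0.09 + 0.09 + 1.69 + 0 + 0.49 = 2.36
s = √(2.36/3) = 0.886942
r/s = -0.3 / 0.886942 = -0.338

-0.338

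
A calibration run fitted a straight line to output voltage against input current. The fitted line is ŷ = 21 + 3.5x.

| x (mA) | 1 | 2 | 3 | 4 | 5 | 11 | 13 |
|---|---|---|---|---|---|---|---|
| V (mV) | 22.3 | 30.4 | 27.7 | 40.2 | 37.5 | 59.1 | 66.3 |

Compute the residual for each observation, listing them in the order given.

x=1: ŷ = 21 + 3.5·1 = 24.5; e = 22.3 − 24.5 = -2.2
x=2: ŷ = 21 + 3.5·2 = 28; e = 30.4 − 28 = 2.4
x=3: ŷ = 21 + 3.5·3 = 31.5; e = 27.7 − 31.5 = -3.8
x=4: ŷ = 21 + 3.5·4 = 35; e = 40.2 − 35 = 5.2
x=5: ŷ = 21 + 3.5·5 = 38.5; e = 37.5 − 38.5 = -1
x=11: ŷ = 21 + 3.5·11 = 59.5; e = 59.1 − 59.5 = -0.4
x=13: ŷ = 21 + 3.5·13 = 66.5; e = 66.3 − 66.5 = -0.2

-2.2, 2.4, -3.8, 5.2, -1, -0.4, -0.2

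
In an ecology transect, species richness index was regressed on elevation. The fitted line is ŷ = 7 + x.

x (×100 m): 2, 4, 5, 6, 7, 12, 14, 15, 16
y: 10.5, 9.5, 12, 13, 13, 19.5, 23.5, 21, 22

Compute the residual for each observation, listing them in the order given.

1.5, -1.5, 0, 0, -1, 0.5, 2.5, -1, -1

x=2: ŷ = 7 + 2 = 9; r = 10.5 − 9 = 1.5
x=4: ŷ = 7 + 4 = 11; r = 9.5 − 11 = -1.5
x=5: ŷ = 7 + 5 = 12; r = 12 − 12 = 0
x=6: ŷ = 7 + 6 = 13; r = 13 − 13 = 0
x=7: ŷ = 7 + 7 = 14; r = 13 − 14 = -1
x=12: ŷ = 7 + 12 = 19; r = 19.5 − 19 = 0.5
x=14: ŷ = 7 + 14 = 21; r = 23.5 − 21 = 2.5
x=15: ŷ = 7 + 15 = 22; r = 21 − 22 = -1
x=16: ŷ = 7 + 16 = 23; r = 22 − 23 = -1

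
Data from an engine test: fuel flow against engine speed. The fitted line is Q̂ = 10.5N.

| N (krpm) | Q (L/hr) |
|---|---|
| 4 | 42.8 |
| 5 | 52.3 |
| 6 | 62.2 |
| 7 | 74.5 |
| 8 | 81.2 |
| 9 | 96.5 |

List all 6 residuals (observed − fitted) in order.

N=4: Q̂ = 10.5·4 = 42; e = 42.8 − 42 = 0.8
N=5: Q̂ = 10.5·5 = 52.5; e = 52.3 − 52.5 = -0.2
N=6: Q̂ = 10.5·6 = 63; e = 62.2 − 63 = -0.8
N=7: Q̂ = 10.5·7 = 73.5; e = 74.5 − 73.5 = 1
N=8: Q̂ = 10.5·8 = 84; e = 81.2 − 84 = -2.8
N=9: Q̂ = 10.5·9 = 94.5; e = 96.5 − 94.5 = 2

0.8, -0.2, -0.8, 1, -2.8, 2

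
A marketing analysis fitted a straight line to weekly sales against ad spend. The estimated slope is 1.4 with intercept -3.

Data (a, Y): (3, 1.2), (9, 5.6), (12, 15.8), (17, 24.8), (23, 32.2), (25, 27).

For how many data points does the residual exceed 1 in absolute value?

5

a=3: ŷ = -3 + 1.4·3 = 1.2; e = 1.2 − 1.2 = 0
a=9: ŷ = -3 + 1.4·9 = 9.6; e = 5.6 − 9.6 = -4
a=12: ŷ = -3 + 1.4·12 = 13.8; e = 15.8 − 13.8 = 2
a=17: ŷ = -3 + 1.4·17 = 20.8; e = 24.8 − 20.8 = 4
a=23: ŷ = -3 + 1.4·23 = 29.2; e = 32.2 − 29.2 = 3
a=25: ŷ = -3 + 1.4·25 = 32; e = 27 − 32 = -5
|e| > 1: a=9 (|e|=4), a=12 (|e|=2), a=17 (|e|=4), a=23 (|e|=3), a=25 (|e|=5) → 5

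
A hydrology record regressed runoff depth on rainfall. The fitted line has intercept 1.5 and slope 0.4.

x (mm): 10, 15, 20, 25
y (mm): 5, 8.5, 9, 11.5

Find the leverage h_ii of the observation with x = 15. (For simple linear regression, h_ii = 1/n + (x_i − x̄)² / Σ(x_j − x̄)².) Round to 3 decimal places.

h = 0.300

x̄ = (10 + 15 + 20 + 25)/4 = 17.5
Σ(x − x̄)² = 56.25 + 6.25 + 6.25 + 56.25 = 125
h = 1/4 + (-2.5)²/125 = 0.25 + 0.05 = 0.300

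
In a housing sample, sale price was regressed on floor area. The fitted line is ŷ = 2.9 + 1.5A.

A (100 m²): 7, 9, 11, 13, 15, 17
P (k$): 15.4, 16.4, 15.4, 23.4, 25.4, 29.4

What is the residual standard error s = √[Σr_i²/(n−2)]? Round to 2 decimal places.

s = 2.35

A=7: ŷ = 2.9 + 1.5·7 = 13.4; r = 15.4 − 13.4 = 2
A=9: ŷ = 2.9 + 1.5·9 = 16.4; r = 16.4 − 16.4 = 0
A=11: ŷ = 2.9 + 1.5·11 = 19.4; r = 15.4 − 19.4 = -4
A=13: ŷ = 2.9 + 1.5·13 = 22.4; r = 23.4 − 22.4 = 1
A=15: ŷ = 2.9 + 1.5·15 = 25.4; r = 25.4 − 25.4 = 0
A=17: ŷ = 2.9 + 1.5·17 = 28.4; r = 29.4 − 28.4 = 1
SSE = 4 + 0 + 16 + 1 + 0 + 1 = 22
s = √(22/4) = √5.5 ≈ 2.35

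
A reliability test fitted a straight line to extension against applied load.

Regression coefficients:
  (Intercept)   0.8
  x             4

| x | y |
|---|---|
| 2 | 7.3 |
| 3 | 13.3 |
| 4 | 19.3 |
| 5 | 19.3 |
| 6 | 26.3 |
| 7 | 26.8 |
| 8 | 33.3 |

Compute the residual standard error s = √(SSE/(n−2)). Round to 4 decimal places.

s = 1.8708

x=2: ŷ = 0.8 + 4·2 = 8.8; e = 7.3 − 8.8 = -1.5
x=3: ŷ = 0.8 + 4·3 = 12.8; e = 13.3 − 12.8 = 0.5
x=4: ŷ = 0.8 + 4·4 = 16.8; e = 19.3 − 16.8 = 2.5
x=5: ŷ = 0.8 + 4·5 = 20.8; e = 19.3 − 20.8 = -1.5
x=6: ŷ = 0.8 + 4·6 = 24.8; e = 26.3 − 24.8 = 1.5
x=7: ŷ = 0.8 + 4·7 = 28.8; e = 26.8 − 28.8 = -2
x=8: ŷ = 0.8 + 4·8 = 32.8; e = 33.3 − 32.8 = 0.5
SSE = 2.25 + 0.25 + 6.25 + 2.25 + 2.25 + 4 + 0.25 = 17.5
s = √(17.5/5) = √3.5 ≈ 1.8708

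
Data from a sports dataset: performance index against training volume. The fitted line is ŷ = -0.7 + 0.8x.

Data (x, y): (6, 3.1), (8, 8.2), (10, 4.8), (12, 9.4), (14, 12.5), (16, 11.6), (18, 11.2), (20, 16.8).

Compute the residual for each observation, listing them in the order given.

-1, 2.5, -2.5, 0.5, 2, -0.5, -2.5, 1.5

x=6: ŷ = -0.7 + 0.8·6 = 4.1; e = 3.1 − 4.1 = -1
x=8: ŷ = -0.7 + 0.8·8 = 5.7; e = 8.2 − 5.7 = 2.5
x=10: ŷ = -0.7 + 0.8·10 = 7.3; e = 4.8 − 7.3 = -2.5
x=12: ŷ = -0.7 + 0.8·12 = 8.9; e = 9.4 − 8.9 = 0.5
x=14: ŷ = -0.7 + 0.8·14 = 10.5; e = 12.5 − 10.5 = 2
x=16: ŷ = -0.7 + 0.8·16 = 12.1; e = 11.6 − 12.1 = -0.5
x=18: ŷ = -0.7 + 0.8·18 = 13.7; e = 11.2 − 13.7 = -2.5
x=20: ŷ = -0.7 + 0.8·20 = 15.3; e = 16.8 − 15.3 = 1.5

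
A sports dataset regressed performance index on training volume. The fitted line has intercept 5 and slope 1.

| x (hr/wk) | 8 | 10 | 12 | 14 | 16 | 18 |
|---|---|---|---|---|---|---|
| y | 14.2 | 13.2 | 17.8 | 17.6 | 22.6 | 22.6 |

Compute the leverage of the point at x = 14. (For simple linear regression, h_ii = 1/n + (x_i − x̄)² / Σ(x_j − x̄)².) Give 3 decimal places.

h = 0.181

x̄ = (8 + 10 + 12 + 14 + 16 + 18)/6 = 13
Σ(x − x̄)² = 25 + 9 + 1 + 1 + 9 + 25 = 70
h = 1/6 + (1)²/70 = 0.166667 + 0.0142857 = 0.181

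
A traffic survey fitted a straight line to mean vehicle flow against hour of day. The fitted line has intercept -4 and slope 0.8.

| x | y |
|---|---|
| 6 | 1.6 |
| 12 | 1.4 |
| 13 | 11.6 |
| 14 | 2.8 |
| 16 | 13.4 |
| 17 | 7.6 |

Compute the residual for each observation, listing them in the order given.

x=6: ŷ = -4 + 0.8·6 = 0.8; e = 1.6 − 0.8 = 0.8
x=12: ŷ = -4 + 0.8·12 = 5.6; e = 1.4 − 5.6 = -4.2
x=13: ŷ = -4 + 0.8·13 = 6.4; e = 11.6 − 6.4 = 5.2
x=14: ŷ = -4 + 0.8·14 = 7.2; e = 2.8 − 7.2 = -4.4
x=16: ŷ = -4 + 0.8·16 = 8.8; e = 13.4 − 8.8 = 4.6
x=17: ŷ = -4 + 0.8·17 = 9.6; e = 7.6 − 9.6 = -2

0.8, -4.2, 5.2, -4.4, 4.6, -2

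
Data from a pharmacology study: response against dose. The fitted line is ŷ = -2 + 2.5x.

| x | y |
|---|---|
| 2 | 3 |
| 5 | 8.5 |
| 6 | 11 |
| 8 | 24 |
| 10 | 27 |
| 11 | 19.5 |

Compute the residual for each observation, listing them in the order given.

0, -2, -2, 6, 4, -6

x=2: ŷ = -2 + 2.5·2 = 3; e = 3 − 3 = 0
x=5: ŷ = -2 + 2.5·5 = 10.5; e = 8.5 − 10.5 = -2
x=6: ŷ = -2 + 2.5·6 = 13; e = 11 − 13 = -2
x=8: ŷ = -2 + 2.5·8 = 18; e = 24 − 18 = 6
x=10: ŷ = -2 + 2.5·10 = 23; e = 27 − 23 = 4
x=11: ŷ = -2 + 2.5·11 = 25.5; e = 19.5 − 25.5 = -6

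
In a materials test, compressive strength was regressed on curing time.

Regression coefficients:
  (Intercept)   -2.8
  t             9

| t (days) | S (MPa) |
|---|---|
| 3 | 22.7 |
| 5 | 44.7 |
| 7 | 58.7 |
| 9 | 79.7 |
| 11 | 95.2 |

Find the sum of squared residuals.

SSE = 14

t=3: ŷ = -2.8 + 9·3 = 24.2; r = 22.7 − 24.2 = -1.5
t=5: ŷ = -2.8 + 9·5 = 42.2; r = 44.7 − 42.2 = 2.5
t=7: ŷ = -2.8 + 9·7 = 60.2; r = 58.7 − 60.2 = -1.5
t=9: ŷ = -2.8 + 9·9 = 78.2; r = 79.7 − 78.2 = 1.5
t=11: ŷ = -2.8 + 9·11 = 96.2; r = 95.2 − 96.2 = -1
SSE = 2.25 + 6.25 + 2.25 + 2.25 + 1 = 14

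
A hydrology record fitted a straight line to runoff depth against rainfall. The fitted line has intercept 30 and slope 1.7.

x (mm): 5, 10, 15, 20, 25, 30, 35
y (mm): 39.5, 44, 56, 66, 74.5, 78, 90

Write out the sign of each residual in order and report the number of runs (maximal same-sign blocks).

x=5: ŷ = 30 + 1.7·5 = 38.5; r = 39.5 − 38.5 = 1
x=10: ŷ = 30 + 1.7·10 = 47; r = 44 − 47 = -3
x=15: ŷ = 30 + 1.7·15 = 55.5; r = 56 − 55.5 = 0.5
x=20: ŷ = 30 + 1.7·20 = 64; r = 66 − 64 = 2
x=25: ŷ = 30 + 1.7·25 = 72.5; r = 74.5 − 72.5 = 2
x=30: ŷ = 30 + 1.7·30 = 81; r = 78 − 81 = -3
x=35: ŷ = 30 + 1.7·35 = 89.5; r = 90 − 89.5 = 0.5
Signs: + − + + + − +
Runs: +×1, −×1, +×3, −×1, +×1 → 5

5 runs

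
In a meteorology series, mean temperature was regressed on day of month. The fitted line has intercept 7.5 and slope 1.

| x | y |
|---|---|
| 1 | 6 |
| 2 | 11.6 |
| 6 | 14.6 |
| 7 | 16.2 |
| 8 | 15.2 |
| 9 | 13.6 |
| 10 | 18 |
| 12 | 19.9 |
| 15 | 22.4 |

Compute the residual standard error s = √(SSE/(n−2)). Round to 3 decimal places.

x=1: ŷ = 7.5 + 1 = 8.5; r = 6 − 8.5 = -2.5
x=2: ŷ = 7.5 + 2 = 9.5; r = 11.6 − 9.5 = 2.1
x=6: ŷ = 7.5 + 6 = 13.5; r = 14.6 − 13.5 = 1.1
x=7: ŷ = 7.5 + 7 = 14.5; r = 16.2 − 14.5 = 1.7
x=8: ŷ = 7.5 + 8 = 15.5; r = 15.2 − 15.5 = -0.3
x=9: ŷ = 7.5 + 9 = 16.5; r = 13.6 − 16.5 = -2.9
x=10: ŷ = 7.5 + 10 = 17.5; r = 18 − 17.5 = 0.5
x=12: ŷ = 7.5 + 12 = 19.5; r = 19.9 − 19.5 = 0.4
x=15: ŷ = 7.5 + 15 = 22.5; r = 22.4 − 22.5 = -0.1
SSE = 6.25 + 4.41 + 1.21 + 2.89 + 0.09 + 8.41 + 0.25 + 0.16 + 0.01 = 23.68
s = √(23.68/7) = √3.38286 ≈ 1.839

s = 1.839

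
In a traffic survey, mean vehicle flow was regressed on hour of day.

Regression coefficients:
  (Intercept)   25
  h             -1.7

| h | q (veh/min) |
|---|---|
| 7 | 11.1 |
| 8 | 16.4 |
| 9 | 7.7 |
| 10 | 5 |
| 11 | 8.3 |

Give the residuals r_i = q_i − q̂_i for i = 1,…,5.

h=7: q̂ = 25 − 1.7·7 = 13.1; r = 11.1 − 13.1 = -2
h=8: q̂ = 25 − 1.7·8 = 11.4; r = 16.4 − 11.4 = 5
h=9: q̂ = 25 − 1.7·9 = 9.7; r = 7.7 − 9.7 = -2
h=10: q̂ = 25 − 1.7·10 = 8; r = 5 − 8 = -3
h=11: q̂ = 25 − 1.7·11 = 6.3; r = 8.3 − 6.3 = 2

-2, 5, -2, -3, 2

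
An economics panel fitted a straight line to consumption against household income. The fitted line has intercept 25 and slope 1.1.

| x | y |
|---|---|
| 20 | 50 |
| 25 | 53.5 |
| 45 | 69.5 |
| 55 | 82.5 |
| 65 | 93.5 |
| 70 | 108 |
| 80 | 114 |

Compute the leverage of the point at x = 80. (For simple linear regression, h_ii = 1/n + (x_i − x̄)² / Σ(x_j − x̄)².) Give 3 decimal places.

h = 0.407

x̄ = (20 + 25 + 45 + 55 + 65 + 70 + 80)/7 = 51.4286
Σ(x − x̄)² = 987.755 + 698.469 + 41.3265 + 12.7551 + 184.184 + 344.898 + 816.327 = 3085.71
h = 1/7 + (28.5714)²/3085.71 = 0.142857 + 0.26455 = 0.407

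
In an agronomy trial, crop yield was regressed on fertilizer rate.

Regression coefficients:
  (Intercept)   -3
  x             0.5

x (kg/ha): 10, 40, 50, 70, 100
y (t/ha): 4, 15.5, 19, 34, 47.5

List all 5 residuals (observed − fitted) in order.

x=10: ŷ = -3 + 0.5·10 = 2; e = 4 − 2 = 2
x=40: ŷ = -3 + 0.5·40 = 17; e = 15.5 − 17 = -1.5
x=50: ŷ = -3 + 0.5·50 = 22; e = 19 − 22 = -3
x=70: ŷ = -3 + 0.5·70 = 32; e = 34 − 32 = 2
x=100: ŷ = -3 + 0.5·100 = 47; e = 47.5 − 47 = 0.5

2, -1.5, -3, 2, 0.5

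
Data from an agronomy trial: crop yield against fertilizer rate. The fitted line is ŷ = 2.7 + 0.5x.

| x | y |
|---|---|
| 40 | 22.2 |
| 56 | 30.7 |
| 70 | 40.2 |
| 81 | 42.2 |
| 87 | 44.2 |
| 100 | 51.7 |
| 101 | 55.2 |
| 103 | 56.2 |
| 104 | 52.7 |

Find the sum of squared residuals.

x=40: ŷ = 2.7 + 0.5·40 = 22.7; e = 22.2 − 22.7 = -0.5
x=56: ŷ = 2.7 + 0.5·56 = 30.7; e = 30.7 − 30.7 = 0
x=70: ŷ = 2.7 + 0.5·70 = 37.7; e = 40.2 − 37.7 = 2.5
x=81: ŷ = 2.7 + 0.5·81 = 43.2; e = 42.2 − 43.2 = -1
x=87: ŷ = 2.7 + 0.5·87 = 46.2; e = 44.2 − 46.2 = -2
x=100: ŷ = 2.7 + 0.5·100 = 52.7; e = 51.7 − 52.7 = -1
x=101: ŷ = 2.7 + 0.5·101 = 53.2; e = 55.2 − 53.2 = 2
x=103: ŷ = 2.7 + 0.5·103 = 54.2; e = 56.2 − 54.2 = 2
x=104: ŷ = 2.7 + 0.5·104 = 54.7; e = 52.7 − 54.7 = -2
SSE = 0.25 + 0 + 6.25 + 1 + 4 + 1 + 4 + 4 + 4 = 24.5

SSE = 24.5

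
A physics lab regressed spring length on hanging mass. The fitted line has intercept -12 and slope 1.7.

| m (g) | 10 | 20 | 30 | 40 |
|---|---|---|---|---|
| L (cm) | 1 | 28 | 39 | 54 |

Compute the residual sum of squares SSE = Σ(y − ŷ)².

m=10: ŷ = -12 + 1.7·10 = 5; e = 1 − 5 = -4
m=20: ŷ = -12 + 1.7·20 = 22; e = 28 − 22 = 6
m=30: ŷ = -12 + 1.7·30 = 39; e = 39 − 39 = 0
m=40: ŷ = -12 + 1.7·40 = 56; e = 54 − 56 = -2
SSE = 16 + 36 + 0 + 4 = 56

SSE = 56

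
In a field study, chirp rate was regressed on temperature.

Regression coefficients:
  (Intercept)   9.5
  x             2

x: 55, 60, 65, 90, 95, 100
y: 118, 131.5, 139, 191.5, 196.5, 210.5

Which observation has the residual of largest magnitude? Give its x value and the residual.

x=55: ŷ = 9.5 + 2·55 = 119.5; e = 118 − 119.5 = -1.5
x=60: ŷ = 9.5 + 2·60 = 129.5; e = 131.5 − 129.5 = 2
x=65: ŷ = 9.5 + 2·65 = 139.5; e = 139 − 139.5 = -0.5
x=90: ŷ = 9.5 + 2·90 = 189.5; e = 191.5 − 189.5 = 2
x=95: ŷ = 9.5 + 2·95 = 199.5; e = 196.5 − 199.5 = -3
x=100: ŷ = 9.5 + 2·100 = 209.5; e = 210.5 − 209.5 = 1
Largest |e| is 3 at x = 95, residual -3.

x = 95, e = -3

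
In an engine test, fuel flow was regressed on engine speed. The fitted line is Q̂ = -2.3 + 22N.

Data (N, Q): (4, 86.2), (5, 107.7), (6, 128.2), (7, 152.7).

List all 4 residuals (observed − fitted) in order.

N=4: Q̂ = -2.3 + 22·4 = 85.7; r = 86.2 − 85.7 = 0.5
N=5: Q̂ = -2.3 + 22·5 = 107.7; r = 107.7 − 107.7 = 0
N=6: Q̂ = -2.3 + 22·6 = 129.7; r = 128.2 − 129.7 = -1.5
N=7: Q̂ = -2.3 + 22·7 = 151.7; r = 152.7 − 151.7 = 1

0.5, 0, -1.5, 1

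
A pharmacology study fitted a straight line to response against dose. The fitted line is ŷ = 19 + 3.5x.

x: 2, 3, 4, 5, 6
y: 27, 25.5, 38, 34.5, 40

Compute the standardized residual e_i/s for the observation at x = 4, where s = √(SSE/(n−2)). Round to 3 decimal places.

1.277

x=2: ŷ = 19 + 3.5·2 = 26; e = 27 − 26 = 1
x=3: ŷ = 19 + 3.5·3 = 29.5; e = 25.5 − 29.5 = -4
x=4: ŷ = 19 + 3.5·4 = 33; e = 38 − 33 = 5
x=5: ŷ = 19 + 3.5·5 = 36.5; e = 34.5 − 36.5 = -2
x=6: ŷ = 19 + 3.5·6 = 40; e = 40 − 40 = 0
SSE = 1 + 16 + 25 + 4 + 0 = 46
s = √(46/3) = 3.91578
e/s = 5 / 3.91578 = 1.277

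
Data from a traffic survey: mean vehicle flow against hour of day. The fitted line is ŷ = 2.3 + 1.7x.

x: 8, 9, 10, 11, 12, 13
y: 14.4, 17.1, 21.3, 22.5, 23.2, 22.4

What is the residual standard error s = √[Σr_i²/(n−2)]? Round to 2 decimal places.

s = 1.80

x=8: ŷ = 2.3 + 1.7·8 = 15.9; r = 14.4 − 15.9 = -1.5
x=9: ŷ = 2.3 + 1.7·9 = 17.6; r = 17.1 − 17.6 = -0.5
x=10: ŷ = 2.3 + 1.7·10 = 19.3; r = 21.3 − 19.3 = 2
x=11: ŷ = 2.3 + 1.7·11 = 21; r = 22.5 − 21 = 1.5
x=12: ŷ = 2.3 + 1.7·12 = 22.7; r = 23.2 − 22.7 = 0.5
x=13: ŷ = 2.3 + 1.7·13 = 24.4; r = 22.4 − 24.4 = -2
SSE = 2.25 + 0.25 + 4 + 2.25 + 0.25 + 4 = 13
s = √(13/4) = √3.25 ≈ 1.80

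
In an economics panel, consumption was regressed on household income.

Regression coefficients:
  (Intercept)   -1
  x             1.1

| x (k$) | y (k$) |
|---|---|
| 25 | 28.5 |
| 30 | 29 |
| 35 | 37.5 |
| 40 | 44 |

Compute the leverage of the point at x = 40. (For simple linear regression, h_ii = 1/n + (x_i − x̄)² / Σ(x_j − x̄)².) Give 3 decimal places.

x̄ = (25 + 30 + 35 + 40)/4 = 32.5
Σ(x − x̄)² = 56.25 + 6.25 + 6.25 + 56.25 = 125
h = 1/4 + (7.5)²/125 = 0.25 + 0.45 = 0.700

h = 0.700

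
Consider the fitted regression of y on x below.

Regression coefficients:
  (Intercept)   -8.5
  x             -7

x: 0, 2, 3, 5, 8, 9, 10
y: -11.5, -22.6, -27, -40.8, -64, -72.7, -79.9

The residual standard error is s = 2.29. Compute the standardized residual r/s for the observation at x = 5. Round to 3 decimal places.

1.179

ŷ = -8.5 − 7·5 = -43.5
r = -40.8 − (-43.5) = 2.7
r/s = 2.7 / 2.29 = 1.179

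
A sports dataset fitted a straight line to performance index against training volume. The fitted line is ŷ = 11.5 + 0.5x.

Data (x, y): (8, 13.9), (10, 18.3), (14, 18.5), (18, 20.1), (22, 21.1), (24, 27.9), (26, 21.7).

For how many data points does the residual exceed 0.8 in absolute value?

5

x=8: ŷ = 11.5 + 0.5·8 = 15.5; r = 13.9 − 15.5 = -1.6
x=10: ŷ = 11.5 + 0.5·10 = 16.5; r = 18.3 − 16.5 = 1.8
x=14: ŷ = 11.5 + 0.5·14 = 18.5; r = 18.5 − 18.5 = 0
x=18: ŷ = 11.5 + 0.5·18 = 20.5; r = 20.1 − 20.5 = -0.4
x=22: ŷ = 11.5 + 0.5·22 = 22.5; r = 21.1 − 22.5 = -1.4
x=24: ŷ = 11.5 + 0.5·24 = 23.5; r = 27.9 − 23.5 = 4.4
x=26: ŷ = 11.5 + 0.5·26 = 24.5; r = 21.7 − 24.5 = -2.8
|r| > 0.8: x=8 (|r|=1.6), x=10 (|r|=1.8), x=22 (|r|=1.4), x=24 (|r|=4.4), x=26 (|r|=2.8) → 5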